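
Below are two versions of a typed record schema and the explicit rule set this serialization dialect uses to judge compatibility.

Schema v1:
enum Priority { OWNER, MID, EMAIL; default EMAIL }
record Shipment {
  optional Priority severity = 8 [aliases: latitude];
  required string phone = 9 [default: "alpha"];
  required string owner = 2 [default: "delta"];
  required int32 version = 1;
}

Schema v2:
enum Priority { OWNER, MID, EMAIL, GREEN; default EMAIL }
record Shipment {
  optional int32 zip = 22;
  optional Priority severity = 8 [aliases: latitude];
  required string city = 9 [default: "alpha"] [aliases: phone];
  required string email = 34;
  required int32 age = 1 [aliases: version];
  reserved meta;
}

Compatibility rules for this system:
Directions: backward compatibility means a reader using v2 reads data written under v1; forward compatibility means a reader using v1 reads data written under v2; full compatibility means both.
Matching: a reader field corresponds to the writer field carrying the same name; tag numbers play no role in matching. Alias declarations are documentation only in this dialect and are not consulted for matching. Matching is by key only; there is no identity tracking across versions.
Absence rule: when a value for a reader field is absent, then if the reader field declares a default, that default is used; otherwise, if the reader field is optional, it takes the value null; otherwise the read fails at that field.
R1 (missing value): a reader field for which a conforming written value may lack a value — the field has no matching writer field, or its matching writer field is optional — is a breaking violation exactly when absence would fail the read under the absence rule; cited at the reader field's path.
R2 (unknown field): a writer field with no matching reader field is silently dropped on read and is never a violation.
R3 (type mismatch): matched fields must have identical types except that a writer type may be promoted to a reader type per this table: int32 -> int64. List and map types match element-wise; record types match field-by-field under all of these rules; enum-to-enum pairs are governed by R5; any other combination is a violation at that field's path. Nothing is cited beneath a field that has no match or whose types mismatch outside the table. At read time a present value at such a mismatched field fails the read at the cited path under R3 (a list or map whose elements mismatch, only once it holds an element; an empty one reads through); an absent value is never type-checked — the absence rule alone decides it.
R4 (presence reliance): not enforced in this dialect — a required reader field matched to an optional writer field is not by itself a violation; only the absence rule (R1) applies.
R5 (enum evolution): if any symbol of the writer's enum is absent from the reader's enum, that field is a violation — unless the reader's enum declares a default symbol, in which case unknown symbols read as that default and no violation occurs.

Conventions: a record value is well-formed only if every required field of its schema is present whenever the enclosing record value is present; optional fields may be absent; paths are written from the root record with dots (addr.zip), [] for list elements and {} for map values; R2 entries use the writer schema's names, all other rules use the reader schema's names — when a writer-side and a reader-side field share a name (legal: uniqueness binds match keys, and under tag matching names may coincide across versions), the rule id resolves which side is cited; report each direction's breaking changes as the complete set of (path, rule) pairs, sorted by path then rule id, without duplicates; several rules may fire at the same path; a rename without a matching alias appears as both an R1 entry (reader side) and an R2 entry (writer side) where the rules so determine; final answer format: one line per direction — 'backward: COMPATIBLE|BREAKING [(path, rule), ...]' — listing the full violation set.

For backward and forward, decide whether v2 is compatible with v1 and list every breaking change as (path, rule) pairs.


backward: BREAKING [(age, R1), (email, R1)]; forward: BREAKING [(version, R1)]

in Shipment below, arrows point writer -> reader
backward analysis of Shipment with v2 as reader and v1 as writer:
  no writer field matches reader zip
  writer optional, Priority -> Priority: reader severity maps from writer severity
  no writer field matches reader city
  no writer field matches reader email
  no writer field matches reader age
  phone (writer side), unknown to reader
  owner (writer side), unknown to reader
  version (writer side), unknown to reader
  R1 fires at age
  R1 fires at email
  => backward: BREAKING (2)
forward analysis of Shipment with v1 as reader and v2 as writer:
  writer optional, Priority -> Priority: reader severity maps from writer severity
  no writer field matches reader phone
  no writer field matches reader owner
  no writer field matches reader version
  zip (writer side), unknown to reader
  city (writer side), unknown to reader
  email (writer side), unknown to reader
  age (writer side), unknown to reader
  R1 fires at version
  => forward: BREAKING (1)


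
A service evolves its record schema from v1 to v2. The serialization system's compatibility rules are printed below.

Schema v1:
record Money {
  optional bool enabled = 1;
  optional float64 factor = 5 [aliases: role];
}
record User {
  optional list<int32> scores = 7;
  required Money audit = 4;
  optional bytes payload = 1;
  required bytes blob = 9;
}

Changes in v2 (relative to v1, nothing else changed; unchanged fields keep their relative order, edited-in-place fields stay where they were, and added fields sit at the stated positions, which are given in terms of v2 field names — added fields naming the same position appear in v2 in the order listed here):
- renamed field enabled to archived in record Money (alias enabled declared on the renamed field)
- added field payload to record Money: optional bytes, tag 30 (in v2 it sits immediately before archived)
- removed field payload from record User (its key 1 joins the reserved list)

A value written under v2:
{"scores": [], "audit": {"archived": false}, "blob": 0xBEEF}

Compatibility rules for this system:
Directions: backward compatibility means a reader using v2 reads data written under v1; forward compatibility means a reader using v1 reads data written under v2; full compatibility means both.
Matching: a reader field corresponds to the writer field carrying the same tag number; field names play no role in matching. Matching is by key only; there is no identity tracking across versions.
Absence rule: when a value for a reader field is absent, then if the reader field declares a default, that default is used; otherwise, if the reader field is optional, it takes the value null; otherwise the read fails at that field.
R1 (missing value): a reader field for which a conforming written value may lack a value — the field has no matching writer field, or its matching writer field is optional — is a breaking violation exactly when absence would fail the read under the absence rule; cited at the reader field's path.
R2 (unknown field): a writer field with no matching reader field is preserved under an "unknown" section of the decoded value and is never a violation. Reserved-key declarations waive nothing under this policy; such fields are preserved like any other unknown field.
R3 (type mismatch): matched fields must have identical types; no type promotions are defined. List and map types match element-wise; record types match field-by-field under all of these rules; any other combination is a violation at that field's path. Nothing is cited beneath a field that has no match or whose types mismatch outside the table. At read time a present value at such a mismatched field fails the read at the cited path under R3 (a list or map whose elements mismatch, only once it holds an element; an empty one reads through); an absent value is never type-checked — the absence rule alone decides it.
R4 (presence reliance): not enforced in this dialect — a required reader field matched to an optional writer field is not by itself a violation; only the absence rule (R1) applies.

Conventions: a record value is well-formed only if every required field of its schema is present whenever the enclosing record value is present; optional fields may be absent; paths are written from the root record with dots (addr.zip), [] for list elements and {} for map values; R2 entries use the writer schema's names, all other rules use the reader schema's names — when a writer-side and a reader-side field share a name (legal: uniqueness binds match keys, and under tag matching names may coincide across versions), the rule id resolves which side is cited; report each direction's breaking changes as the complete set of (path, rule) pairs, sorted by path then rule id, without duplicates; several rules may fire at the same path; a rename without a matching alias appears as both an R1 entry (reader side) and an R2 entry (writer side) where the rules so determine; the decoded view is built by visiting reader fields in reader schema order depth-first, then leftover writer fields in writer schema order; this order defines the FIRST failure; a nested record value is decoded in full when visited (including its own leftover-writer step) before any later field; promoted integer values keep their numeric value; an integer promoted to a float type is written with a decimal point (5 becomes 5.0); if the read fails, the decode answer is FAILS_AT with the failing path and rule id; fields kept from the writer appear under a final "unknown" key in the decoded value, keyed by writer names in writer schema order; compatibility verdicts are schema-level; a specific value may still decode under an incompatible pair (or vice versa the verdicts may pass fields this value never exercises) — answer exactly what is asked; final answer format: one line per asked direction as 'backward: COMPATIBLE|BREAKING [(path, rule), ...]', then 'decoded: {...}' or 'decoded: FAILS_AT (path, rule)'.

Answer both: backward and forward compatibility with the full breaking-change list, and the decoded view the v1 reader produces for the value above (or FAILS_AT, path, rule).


each type pair in User: writer, then reader
backward analysis of User with v2 as reader and v1 as writer:
  scores: paired with writer scores (list<int32> -> list<int32>; writer optional)
  audit: paired with writer audit (Money -> Money; writer required)
  blob: paired with writer blob (bytes -> bytes; writer required)
  writer field payload has no reader counterpart
  audit.payload has no writer counterpart
  audit.archived: paired with writer audit.enabled (bool -> bool; writer optional)
  audit.factor: paired with writer audit.factor (float64 -> float64; writer optional)
  => backward verdict for User: COMPATIBLE, no violations
forward analysis of User with v1 as reader and v2 as writer:
  scores: paired with writer scores (list<int32> -> list<int32>; writer optional)
  audit: paired with writer audit (Money -> Money; writer required)
  payload has no writer counterpart
  blob: paired with writer blob (bytes -> bytes; writer required)
  audit.enabled: paired with writer audit.archived (bool -> bool; writer optional)
  audit.factor: paired with writer audit.factor (float64 -> float64; writer optional)
  writer field audit.payload has no reader counterpart
  => forward verdict for User: COMPATIBLE, no violations
migrating the User value to v1:
  scores := []
  audit.enabled := false (from writer archived)
  audit.factor := null (absent, optional -> null)
  payload := null (absent, optional -> null)
  blob := 0xBEEF
  => decoded: {"scores": [], "audit": {"enabled": false, "factor": null}, "payload": null, "blob": 0xBEEF}

backward: COMPATIBLE []; forward: COMPATIBLE []; decoded: {"scores": [], "audit": {"enabled": false, "factor": null}, "payload": null, "blob": 0xBEEF}


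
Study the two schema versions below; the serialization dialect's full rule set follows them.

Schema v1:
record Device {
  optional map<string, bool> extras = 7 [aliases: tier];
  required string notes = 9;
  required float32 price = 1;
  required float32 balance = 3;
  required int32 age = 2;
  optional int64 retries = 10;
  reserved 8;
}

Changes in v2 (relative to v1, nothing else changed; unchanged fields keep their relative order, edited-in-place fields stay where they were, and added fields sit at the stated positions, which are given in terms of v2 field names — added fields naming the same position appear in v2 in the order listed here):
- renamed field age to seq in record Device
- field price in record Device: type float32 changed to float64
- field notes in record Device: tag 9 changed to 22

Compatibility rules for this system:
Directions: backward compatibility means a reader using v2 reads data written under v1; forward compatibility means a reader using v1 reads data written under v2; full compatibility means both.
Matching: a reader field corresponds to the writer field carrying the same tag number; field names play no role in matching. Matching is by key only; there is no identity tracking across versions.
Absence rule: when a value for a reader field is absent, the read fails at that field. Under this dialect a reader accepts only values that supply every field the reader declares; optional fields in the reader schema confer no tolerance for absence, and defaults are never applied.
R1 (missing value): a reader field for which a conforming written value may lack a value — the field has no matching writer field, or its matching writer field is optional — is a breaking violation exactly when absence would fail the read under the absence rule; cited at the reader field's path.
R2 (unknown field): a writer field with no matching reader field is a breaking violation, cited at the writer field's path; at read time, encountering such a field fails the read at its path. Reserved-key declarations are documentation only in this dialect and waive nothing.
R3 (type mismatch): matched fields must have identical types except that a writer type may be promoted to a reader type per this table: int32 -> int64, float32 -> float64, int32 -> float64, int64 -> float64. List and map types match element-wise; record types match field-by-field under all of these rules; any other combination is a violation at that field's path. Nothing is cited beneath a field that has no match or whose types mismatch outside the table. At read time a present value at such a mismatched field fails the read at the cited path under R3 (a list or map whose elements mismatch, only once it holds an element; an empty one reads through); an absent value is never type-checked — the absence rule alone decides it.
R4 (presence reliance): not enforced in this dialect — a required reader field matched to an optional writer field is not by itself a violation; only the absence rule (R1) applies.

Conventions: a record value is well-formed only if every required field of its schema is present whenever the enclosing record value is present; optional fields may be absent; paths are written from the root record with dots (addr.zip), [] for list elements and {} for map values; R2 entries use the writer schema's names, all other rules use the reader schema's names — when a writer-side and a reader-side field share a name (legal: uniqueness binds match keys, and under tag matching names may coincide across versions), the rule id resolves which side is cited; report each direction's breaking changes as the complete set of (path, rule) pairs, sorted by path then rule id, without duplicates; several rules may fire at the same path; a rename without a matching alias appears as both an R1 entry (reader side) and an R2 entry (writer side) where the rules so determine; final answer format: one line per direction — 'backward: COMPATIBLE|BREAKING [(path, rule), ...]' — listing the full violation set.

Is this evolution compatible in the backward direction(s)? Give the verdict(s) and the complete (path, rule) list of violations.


backward: BREAKING [(extras, R1), (notes, R1), (notes, R2), (retries, R1)]

the writer's type comes first in each Device pair
backward pass over Device, reader schema v2, writer schema v1:
  map<string, bool> -> map<string, bool>, writer optional: extras aligns to extras
  notes: no writer-side match
  float32 -> float64, writer required: price aligns to price
  float32 -> float32, writer required: balance aligns to balance
  int32 -> int32, writer required: seq aligns to age
  int64 -> int64, writer optional: retries aligns to retries
  leftover writer field: notes
  breaking: (extras, R1)
  breaking: (notes, R1)
  breaking: (notes, R2)
  breaking: (retries, R1)
  => backward: BREAKING (4)
remaining Device differences; none change what is asked:
  renamed field age to seq in record Device -> triggers nothing under Device's printed rules — same verdict
  field price in record Device: type float32 changed to float64 -> matters only for Device's forward compatibility — outside the asked direction


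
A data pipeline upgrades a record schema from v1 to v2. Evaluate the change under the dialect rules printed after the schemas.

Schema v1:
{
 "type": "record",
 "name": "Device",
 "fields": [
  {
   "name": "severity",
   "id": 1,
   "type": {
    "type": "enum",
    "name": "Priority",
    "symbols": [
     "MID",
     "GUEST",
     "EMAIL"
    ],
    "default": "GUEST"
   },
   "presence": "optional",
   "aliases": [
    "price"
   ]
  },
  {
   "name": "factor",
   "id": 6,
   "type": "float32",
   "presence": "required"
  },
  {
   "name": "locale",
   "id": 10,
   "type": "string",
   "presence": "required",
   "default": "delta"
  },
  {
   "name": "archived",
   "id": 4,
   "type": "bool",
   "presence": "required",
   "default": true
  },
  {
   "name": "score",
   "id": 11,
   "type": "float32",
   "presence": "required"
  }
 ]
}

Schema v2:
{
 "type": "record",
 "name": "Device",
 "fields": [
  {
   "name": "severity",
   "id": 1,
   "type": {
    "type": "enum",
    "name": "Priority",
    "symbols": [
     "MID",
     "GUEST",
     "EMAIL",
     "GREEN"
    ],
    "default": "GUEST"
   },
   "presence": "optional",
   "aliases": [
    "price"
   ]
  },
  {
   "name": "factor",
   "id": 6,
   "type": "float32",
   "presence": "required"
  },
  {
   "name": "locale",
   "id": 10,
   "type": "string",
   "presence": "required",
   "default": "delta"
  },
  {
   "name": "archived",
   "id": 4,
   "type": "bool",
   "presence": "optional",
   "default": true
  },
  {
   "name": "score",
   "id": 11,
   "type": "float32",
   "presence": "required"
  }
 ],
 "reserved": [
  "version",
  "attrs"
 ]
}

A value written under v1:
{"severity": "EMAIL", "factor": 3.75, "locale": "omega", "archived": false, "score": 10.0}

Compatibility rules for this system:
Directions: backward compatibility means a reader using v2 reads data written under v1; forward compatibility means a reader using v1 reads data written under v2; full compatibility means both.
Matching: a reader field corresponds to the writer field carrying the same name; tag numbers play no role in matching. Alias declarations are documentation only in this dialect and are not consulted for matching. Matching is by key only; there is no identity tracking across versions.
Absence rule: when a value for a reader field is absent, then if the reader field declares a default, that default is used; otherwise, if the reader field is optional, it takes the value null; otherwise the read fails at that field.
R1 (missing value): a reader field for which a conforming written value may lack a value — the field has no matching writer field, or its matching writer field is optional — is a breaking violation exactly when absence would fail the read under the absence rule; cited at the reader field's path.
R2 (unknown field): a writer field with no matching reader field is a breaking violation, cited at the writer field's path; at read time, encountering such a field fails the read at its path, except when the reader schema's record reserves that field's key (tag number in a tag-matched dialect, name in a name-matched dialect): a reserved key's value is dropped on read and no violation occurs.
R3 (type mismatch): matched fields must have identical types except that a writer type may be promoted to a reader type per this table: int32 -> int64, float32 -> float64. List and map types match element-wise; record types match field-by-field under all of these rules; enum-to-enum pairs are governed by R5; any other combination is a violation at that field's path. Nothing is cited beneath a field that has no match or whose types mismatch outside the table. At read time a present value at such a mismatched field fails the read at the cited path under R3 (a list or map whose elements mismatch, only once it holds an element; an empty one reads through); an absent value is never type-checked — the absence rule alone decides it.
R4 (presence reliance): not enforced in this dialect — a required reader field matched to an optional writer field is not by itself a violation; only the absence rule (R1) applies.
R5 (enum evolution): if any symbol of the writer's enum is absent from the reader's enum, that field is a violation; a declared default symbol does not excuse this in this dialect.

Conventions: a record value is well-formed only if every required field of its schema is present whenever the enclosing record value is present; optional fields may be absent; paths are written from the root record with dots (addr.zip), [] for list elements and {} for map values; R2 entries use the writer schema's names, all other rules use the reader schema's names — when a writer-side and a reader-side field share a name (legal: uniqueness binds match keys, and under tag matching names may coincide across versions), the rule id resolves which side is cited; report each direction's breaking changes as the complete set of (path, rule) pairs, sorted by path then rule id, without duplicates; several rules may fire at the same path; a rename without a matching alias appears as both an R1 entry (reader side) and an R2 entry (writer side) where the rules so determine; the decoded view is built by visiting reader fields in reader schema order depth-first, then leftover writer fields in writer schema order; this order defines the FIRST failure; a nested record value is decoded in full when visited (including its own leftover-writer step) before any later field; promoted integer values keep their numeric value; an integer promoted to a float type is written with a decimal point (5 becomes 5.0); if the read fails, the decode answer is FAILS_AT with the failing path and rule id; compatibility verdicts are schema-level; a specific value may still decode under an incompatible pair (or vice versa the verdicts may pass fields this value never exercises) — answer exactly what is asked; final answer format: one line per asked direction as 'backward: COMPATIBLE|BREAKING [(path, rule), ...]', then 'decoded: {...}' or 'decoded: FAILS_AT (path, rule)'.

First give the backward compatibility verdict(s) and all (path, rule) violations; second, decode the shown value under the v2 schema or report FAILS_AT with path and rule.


each type pair in Device: writer, then reader
backward on Device — v2 reading data written by v1:
  Priority -> Priority, writer optional: severity aligns to severity
  float32 -> float32, writer required: factor aligns to factor
  string -> string, writer required: locale aligns to locale
  bool -> bool, writer required: archived aligns to archived
  float32 -> float32, writer required: score aligns to score
  => backward verdict for Device: COMPATIBLE, no violations
decode (reader v2):
  severity := "EMAIL"
  factor := 3.75
  locale := "omega"
  archived := false
  score := 10.0
  => decoded: {"severity": "EMAIL", "factor": 3.75, "locale": "omega", "archived": false, "score": 10.0}
diffs on Device not affecting the asked answer:
  enum Priority (field severity in record Device): symbol GREEN added -> matters only for Device's forward compatibility — outside the asked direction
  field archived in record Device: required changed to optional -> inert for the asked Device verdict: nothing fires

backward: COMPATIBLE []; decoded: {"severity": "EMAIL", "factor": 3.75, "locale": "omega", "archived": false, "score": 10.0}


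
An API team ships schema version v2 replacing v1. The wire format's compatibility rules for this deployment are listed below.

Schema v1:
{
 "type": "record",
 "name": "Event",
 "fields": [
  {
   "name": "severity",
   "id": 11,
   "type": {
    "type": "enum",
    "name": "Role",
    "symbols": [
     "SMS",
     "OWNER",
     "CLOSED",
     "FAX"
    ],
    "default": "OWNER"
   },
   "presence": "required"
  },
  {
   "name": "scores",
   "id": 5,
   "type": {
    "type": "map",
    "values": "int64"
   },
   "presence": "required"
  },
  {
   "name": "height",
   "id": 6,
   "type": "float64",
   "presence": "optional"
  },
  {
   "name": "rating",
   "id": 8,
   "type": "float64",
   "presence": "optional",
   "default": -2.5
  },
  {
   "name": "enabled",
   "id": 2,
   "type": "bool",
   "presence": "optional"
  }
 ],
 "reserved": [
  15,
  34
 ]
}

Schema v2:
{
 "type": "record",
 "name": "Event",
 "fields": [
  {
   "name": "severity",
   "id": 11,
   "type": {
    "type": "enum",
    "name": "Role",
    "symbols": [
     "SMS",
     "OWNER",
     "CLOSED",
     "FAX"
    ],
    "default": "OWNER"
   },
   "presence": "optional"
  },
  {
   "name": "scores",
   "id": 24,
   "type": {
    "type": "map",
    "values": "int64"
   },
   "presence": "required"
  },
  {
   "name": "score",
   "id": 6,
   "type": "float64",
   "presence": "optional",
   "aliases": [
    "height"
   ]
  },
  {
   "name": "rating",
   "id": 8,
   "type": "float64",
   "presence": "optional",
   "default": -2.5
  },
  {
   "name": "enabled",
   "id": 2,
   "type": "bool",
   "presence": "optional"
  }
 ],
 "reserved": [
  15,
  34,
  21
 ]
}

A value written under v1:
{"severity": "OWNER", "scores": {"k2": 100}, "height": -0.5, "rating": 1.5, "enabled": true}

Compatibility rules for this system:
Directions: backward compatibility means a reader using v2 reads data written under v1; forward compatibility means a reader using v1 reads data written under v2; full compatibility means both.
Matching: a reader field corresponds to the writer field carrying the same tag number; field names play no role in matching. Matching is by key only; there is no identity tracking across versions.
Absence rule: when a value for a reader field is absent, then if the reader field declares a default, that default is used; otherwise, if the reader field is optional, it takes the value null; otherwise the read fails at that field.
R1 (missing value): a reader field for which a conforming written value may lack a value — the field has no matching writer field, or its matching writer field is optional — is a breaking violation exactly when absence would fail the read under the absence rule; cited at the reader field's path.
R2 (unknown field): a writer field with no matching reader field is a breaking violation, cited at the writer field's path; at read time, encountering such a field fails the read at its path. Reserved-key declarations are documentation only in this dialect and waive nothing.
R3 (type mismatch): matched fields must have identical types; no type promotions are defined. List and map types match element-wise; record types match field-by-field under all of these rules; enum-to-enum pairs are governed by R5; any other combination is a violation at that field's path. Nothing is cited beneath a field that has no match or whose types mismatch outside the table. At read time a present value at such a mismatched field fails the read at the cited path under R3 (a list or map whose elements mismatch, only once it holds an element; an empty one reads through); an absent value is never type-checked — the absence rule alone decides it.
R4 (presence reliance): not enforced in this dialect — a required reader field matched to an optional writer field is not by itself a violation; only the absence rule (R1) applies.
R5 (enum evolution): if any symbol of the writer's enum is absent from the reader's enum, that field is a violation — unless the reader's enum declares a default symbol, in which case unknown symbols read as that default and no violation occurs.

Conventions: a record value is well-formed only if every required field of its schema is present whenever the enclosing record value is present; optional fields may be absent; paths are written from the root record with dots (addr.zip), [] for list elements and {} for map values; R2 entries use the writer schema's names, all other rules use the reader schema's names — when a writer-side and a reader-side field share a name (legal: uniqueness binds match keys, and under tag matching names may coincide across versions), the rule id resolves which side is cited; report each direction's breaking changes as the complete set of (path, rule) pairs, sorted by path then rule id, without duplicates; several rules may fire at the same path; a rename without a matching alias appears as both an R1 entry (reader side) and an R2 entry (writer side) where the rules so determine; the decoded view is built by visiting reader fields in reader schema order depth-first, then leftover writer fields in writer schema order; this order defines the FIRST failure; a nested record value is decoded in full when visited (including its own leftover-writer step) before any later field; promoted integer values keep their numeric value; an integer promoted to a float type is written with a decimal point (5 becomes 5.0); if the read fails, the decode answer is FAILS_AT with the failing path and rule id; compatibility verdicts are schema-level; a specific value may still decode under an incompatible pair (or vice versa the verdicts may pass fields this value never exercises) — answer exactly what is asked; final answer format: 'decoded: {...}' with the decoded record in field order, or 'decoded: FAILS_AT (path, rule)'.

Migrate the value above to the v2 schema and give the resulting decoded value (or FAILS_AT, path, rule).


each type pair in Event: writer, then reader
migrating the Event value to v2:
  severity := "OWNER"
  read fails at scores under R1 (no fill)
  => FAILS_AT (scores, R1)
remaining Event differences; none change what is asked:
  field severity in record Event: required changed to optional -> matters for Event compatibility verdicts, not for this value's decode
  renamed field height to score in record Event (alias height declared on the renamed field) -> no rule fires on it and the decoded Event view is identical with or without it

decoded: FAILS_AT (scores, R1)


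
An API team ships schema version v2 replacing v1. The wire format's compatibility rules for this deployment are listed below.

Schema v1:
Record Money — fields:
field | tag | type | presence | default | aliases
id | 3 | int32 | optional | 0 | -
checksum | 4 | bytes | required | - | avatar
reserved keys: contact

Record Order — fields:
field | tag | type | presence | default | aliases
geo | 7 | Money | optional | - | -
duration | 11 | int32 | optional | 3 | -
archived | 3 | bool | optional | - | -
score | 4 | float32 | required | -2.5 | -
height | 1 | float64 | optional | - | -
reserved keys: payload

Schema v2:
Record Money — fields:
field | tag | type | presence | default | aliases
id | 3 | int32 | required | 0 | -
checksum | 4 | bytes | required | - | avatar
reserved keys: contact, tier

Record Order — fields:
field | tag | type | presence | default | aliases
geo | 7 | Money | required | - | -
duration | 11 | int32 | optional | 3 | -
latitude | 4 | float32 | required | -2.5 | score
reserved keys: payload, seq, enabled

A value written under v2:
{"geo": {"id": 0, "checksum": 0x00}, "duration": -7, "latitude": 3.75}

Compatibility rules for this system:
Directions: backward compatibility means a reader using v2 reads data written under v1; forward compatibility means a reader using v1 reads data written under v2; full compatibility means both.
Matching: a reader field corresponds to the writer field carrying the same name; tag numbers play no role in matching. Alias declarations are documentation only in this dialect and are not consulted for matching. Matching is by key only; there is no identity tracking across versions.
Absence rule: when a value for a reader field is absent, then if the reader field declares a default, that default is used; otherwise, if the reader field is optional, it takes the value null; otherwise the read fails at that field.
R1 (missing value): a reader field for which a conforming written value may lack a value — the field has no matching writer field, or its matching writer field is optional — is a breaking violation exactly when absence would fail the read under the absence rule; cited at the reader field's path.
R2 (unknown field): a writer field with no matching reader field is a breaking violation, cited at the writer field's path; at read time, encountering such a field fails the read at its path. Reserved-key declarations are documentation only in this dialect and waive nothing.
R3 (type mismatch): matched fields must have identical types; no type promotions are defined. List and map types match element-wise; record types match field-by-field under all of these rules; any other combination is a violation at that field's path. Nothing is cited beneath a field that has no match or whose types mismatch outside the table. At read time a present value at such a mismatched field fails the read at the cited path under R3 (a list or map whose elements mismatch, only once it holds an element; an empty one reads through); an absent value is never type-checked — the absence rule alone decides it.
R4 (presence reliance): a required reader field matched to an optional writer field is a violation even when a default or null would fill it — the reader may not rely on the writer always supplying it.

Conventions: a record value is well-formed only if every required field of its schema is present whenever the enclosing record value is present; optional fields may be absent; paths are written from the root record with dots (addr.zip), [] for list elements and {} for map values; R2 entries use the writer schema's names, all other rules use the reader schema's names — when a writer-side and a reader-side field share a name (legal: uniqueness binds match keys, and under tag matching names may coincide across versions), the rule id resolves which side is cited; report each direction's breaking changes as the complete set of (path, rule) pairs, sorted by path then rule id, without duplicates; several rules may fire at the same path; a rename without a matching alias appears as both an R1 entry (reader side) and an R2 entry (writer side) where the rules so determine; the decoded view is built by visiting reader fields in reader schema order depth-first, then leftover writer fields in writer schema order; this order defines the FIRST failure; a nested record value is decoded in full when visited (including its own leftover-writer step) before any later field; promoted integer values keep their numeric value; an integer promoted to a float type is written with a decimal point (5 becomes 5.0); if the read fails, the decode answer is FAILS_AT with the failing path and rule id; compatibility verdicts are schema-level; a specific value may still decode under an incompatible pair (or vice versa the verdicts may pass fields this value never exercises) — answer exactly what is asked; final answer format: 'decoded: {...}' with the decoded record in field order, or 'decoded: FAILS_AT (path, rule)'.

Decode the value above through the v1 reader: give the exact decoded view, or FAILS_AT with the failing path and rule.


each type pair in Order: writer, then reader
decode walk for Order under reader schema v1:
  geo.id := 0
  geo.checksum := 0x00
  duration := -7
  archived := null (not supplied -> null)
  score := -2.5 (no value, default fills)
  height := null (not supplied -> null)
  read fails at latitude under R2 (unknown field)
  => FAILS_AT (latitude, R2)
checking off the Order differences that do not matter here:
  field geo in record Order: optional changed to required -> a verdict-level change on Order — the shown value reads the same
  field id in record Money: optional changed to required -> a verdict-level change on Order — the shown value reads the same
  removed field archived from record Order -> a verdict-level change on Order — the shown value reads the same
  removed field height from record Order -> a verdict-level change on Order — the shown value reads the same

decoded: FAILS_AT (latitude, R2)


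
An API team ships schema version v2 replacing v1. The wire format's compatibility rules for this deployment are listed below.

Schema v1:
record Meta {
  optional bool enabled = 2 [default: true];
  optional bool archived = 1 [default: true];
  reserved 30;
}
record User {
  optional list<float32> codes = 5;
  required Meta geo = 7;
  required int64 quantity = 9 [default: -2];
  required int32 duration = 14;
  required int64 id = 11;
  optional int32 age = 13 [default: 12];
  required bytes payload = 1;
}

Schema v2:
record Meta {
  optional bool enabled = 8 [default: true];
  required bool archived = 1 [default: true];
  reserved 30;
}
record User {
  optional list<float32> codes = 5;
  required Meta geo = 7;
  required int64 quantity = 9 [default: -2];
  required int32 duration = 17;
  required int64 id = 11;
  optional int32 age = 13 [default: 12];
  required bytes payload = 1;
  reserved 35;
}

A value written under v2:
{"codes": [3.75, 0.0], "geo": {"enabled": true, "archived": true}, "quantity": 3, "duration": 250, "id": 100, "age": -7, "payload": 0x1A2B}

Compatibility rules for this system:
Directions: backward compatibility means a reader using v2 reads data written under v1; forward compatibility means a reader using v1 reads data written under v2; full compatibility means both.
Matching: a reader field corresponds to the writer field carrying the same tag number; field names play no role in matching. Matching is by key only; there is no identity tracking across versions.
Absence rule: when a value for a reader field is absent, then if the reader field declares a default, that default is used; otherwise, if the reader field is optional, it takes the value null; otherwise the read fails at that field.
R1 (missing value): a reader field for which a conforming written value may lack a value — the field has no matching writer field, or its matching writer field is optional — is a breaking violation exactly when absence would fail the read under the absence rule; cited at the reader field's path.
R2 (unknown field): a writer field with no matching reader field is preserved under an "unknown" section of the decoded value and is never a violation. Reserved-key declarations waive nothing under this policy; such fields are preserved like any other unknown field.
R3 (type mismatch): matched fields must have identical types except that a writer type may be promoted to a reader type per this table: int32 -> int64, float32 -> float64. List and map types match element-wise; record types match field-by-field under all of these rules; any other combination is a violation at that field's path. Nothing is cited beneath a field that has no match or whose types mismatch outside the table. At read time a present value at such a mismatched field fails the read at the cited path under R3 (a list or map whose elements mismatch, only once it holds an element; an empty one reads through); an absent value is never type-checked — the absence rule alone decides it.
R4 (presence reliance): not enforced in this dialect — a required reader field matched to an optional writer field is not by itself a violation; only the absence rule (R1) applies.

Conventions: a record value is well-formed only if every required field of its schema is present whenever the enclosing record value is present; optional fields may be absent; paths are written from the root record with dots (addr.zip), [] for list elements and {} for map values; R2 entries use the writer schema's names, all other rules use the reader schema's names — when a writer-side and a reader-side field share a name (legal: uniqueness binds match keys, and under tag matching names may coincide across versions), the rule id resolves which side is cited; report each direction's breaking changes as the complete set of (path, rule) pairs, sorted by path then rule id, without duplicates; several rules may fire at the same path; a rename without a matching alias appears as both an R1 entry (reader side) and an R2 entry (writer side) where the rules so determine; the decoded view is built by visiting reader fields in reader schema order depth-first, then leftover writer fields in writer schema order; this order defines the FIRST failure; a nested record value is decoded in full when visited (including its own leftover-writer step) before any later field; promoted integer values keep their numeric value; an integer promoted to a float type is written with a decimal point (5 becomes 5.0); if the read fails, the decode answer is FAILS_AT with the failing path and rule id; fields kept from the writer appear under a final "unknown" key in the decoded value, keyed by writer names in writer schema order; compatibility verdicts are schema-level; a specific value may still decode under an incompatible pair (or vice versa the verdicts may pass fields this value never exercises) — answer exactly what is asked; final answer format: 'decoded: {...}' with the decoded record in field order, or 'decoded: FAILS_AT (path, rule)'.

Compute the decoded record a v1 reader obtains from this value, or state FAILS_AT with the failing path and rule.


arrows below run writer -> reader for User
decode walk for User under reader schema v1:
  codes := [3.75, 0.0]
  geo.enabled := true (absent -> default)
  geo.archived := true
  writer geo.enabled: kept under "unknown"
  quantity := 3
  read fails at duration under R1 (no fill)
  => FAILS_AT (duration, R1)
the rest of the User diff is inert for this question:
  field enabled in record Meta: tag 2 changed to 8 -> inert under this dialect — no rule fires on User and the result does not move
  field archived in record Meta: optional changed to required -> inert under this dialect — no rule fires on User and the result does not move

decoded: FAILS_AT (duration, R1)
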